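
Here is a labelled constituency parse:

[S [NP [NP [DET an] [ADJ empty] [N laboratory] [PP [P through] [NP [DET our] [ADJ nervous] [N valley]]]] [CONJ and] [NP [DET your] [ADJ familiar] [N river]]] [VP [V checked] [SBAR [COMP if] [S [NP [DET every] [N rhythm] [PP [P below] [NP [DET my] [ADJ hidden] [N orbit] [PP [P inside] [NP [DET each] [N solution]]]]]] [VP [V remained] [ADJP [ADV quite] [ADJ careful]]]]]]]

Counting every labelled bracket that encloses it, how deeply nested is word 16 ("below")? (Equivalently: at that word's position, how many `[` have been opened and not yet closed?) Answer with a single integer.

Path from the root down to the word: S → VP → SBAR → S → NP → PP → P. That is 7 enclosing brackets.

7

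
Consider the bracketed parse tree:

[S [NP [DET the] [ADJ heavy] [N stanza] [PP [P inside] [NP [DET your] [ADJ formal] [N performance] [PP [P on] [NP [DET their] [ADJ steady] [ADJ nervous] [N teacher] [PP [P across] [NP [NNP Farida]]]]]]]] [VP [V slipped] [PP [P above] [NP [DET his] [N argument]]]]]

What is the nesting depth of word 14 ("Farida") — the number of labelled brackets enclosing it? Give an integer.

9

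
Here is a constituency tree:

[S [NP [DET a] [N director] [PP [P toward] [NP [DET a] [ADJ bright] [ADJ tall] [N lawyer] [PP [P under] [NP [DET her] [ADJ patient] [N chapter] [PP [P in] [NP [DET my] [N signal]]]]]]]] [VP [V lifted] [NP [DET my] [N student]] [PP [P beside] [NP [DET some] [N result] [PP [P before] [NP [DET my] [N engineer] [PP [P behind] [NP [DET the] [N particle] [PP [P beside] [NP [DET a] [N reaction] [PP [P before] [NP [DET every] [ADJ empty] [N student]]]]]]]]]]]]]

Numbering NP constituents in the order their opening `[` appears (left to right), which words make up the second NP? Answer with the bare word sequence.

In left-to-right order the NP constituents are "a director toward a bright tall lawyer under her patient chapter in my signal"; "a bright tall lawyer under her patient chapter in my signal"; "her patient chapter in my signal"; "my signal"; "my student"; "some result before my engineer behind the particle beside a reaction before every empty student"; "my engineer behind the particle beside a reaction before every empty student"; "the particle beside a reaction before every empty student"; "a reaction before every empty student"; "every empty student". Number 2 is "a bright tall lawyer under her patient chapter in my signal".

a bright tall lawyer under her patient chapter in my signal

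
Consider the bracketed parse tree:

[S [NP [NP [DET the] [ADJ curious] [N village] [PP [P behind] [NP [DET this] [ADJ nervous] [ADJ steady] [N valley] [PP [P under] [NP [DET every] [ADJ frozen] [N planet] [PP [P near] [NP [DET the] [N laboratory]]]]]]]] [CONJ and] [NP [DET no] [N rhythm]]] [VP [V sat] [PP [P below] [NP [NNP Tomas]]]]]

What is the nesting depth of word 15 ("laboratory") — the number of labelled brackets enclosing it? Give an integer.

10

Path from the root down to the word: S → NP → NP → PP → NP → PP → NP → PP → NP → N. That is 10 enclosing brackets.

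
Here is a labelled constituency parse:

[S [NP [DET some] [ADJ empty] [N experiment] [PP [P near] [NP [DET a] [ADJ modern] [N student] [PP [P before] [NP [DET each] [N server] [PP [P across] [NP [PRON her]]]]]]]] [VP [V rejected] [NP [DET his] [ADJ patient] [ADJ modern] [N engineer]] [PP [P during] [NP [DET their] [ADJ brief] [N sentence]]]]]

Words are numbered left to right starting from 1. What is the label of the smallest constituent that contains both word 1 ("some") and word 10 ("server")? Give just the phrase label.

NP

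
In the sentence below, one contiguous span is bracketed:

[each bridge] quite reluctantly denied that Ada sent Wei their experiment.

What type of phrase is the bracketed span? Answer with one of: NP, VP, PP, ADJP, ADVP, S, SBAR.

NP

The bracketed span "each bridge" is headed by "bridge", making it a noun phrase (NP).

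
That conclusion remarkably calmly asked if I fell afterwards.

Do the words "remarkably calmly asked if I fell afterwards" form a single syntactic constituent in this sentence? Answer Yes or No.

Yes

The sequence corresponds to a single VP node — the verb phrase "remarkably calmly asked if I fell afterwards".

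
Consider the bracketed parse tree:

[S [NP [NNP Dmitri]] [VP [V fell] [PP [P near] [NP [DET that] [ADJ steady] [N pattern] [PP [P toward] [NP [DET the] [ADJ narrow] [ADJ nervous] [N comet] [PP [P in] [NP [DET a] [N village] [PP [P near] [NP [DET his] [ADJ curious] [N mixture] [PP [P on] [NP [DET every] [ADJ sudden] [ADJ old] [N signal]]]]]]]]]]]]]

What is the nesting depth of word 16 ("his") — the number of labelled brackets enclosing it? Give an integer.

11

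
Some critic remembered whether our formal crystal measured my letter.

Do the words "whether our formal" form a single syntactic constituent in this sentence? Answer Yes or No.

No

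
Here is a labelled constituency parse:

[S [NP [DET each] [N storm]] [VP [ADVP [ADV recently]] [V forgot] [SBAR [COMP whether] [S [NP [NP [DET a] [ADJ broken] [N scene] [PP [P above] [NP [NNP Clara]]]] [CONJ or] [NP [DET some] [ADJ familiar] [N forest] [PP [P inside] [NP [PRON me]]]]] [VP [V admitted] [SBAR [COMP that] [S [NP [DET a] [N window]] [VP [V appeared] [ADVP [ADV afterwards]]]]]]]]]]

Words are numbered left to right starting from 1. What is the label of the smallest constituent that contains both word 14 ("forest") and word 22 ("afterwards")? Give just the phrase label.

The smallest bracket enclosing both words is [S a broken scene above Clara or some familiar forest inside me admitted that a window appeared afterwards], so the label is S.

S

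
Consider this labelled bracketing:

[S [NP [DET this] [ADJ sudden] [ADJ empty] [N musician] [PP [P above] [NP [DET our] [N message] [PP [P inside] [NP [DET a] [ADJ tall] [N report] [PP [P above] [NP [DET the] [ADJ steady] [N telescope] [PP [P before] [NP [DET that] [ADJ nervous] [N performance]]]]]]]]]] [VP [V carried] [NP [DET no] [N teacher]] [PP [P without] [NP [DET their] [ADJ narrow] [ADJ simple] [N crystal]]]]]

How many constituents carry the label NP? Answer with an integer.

Scanning left to right, an opening `[NP` appears at word positions 1, 6, 9, 13, 17, 21, 24 — 7 in total.

7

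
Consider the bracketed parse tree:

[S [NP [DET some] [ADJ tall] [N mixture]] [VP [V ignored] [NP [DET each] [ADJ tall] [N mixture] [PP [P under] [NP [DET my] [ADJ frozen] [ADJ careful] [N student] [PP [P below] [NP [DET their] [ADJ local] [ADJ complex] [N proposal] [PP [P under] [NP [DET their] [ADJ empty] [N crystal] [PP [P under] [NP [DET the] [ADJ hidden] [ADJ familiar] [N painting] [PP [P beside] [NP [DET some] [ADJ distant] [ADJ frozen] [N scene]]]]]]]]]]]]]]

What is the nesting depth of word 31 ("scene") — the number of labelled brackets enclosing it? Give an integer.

14

Counting open brackets not yet closed at "scene": [S [VP [NP [PP [NP [PP [NP [PP [NP [PP [NP [PP [NP [N = 14.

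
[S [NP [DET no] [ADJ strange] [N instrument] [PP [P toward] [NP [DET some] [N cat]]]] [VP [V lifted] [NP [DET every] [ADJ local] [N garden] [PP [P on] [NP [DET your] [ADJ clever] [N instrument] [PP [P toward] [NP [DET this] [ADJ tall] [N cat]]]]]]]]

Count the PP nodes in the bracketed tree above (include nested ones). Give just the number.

3

Listing each PP by its span: [PP toward some cat]; [PP on your clever instrument toward this tall cat]; [PP toward this tall cat] — that makes 3.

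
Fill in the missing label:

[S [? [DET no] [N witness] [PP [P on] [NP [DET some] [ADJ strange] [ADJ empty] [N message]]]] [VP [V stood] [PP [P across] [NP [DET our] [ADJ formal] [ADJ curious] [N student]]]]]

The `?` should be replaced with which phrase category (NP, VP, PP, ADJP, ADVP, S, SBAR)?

NP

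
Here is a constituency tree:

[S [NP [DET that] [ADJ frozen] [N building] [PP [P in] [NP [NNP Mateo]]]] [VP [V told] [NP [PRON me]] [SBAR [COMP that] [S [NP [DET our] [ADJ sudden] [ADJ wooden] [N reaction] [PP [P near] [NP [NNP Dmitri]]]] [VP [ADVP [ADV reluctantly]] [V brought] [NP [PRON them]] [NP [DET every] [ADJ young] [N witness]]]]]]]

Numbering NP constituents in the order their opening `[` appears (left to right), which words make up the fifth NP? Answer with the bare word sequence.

Dmitri

In left-to-right order the NP constituents are "that frozen building in Mateo"; "Mateo"; "me"; "our sudden wooden reaction near Dmitri"; "Dmitri"; "them"; "every young witness". Number 5 is "Dmitri".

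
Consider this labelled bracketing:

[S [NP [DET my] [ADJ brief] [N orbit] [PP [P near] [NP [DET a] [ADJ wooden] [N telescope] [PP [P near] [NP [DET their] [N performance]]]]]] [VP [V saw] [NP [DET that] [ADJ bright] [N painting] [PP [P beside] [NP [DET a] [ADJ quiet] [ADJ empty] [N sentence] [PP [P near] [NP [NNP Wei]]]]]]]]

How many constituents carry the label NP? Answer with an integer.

6

Listing each NP by its span: [NP my brief orbit near a wooden telescope near their performance]; [NP a wooden telescope near their performance]; [NP their performance]; [NP that bright painting beside a quiet empty sentence near Wei]; [NP a quiet empty sentence near Wei]; [NP Wei] — that makes 6.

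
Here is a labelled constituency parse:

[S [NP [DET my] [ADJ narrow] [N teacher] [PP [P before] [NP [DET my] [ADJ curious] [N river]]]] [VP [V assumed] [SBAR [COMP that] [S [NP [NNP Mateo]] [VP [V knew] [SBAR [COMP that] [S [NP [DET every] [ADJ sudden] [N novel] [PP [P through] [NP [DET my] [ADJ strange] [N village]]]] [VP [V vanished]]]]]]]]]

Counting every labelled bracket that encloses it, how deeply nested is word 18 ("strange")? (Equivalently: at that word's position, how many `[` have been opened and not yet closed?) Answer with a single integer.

11

Counting open brackets not yet closed at "strange": [S [VP [SBAR [S [VP [SBAR [S [NP [PP [NP [ADJ = 11.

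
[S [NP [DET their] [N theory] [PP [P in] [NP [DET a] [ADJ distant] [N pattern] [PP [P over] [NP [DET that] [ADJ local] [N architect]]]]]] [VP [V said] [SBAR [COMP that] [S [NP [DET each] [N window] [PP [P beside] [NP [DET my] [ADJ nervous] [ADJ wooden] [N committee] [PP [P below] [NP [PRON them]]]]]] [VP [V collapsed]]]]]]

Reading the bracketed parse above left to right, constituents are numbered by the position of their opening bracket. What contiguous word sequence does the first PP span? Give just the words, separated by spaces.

in a distant pattern over that local architect

The PP opening brackets appear, in order, over: "in a distant pattern over that local architect"; "over that local architect"; "beside my nervous wooden committee below them"; "below them". The first one spans "in a distant pattern over that local architect".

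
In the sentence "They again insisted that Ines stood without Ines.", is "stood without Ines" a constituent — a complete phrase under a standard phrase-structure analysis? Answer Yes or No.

Yes

These words form the whole verb phrase headed by "stood", so yes — one constituent.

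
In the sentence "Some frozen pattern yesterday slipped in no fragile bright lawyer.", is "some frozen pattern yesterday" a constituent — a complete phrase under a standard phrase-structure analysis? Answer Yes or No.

No

The smallest constituent containing the whole sequence is the clause [S some frozen pattern yesterday slipped in no fragile bright lawyer], but the sequence is only part of it — it straddles the boundary between noun phrase "some frozen pattern" and verb phrase "yesterday slipped in no fragile bright lawyer".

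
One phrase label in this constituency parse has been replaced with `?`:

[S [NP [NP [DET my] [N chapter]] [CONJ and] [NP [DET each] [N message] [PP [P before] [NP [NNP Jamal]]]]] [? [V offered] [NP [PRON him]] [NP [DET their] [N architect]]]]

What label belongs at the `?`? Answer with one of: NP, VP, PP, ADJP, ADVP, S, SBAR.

VP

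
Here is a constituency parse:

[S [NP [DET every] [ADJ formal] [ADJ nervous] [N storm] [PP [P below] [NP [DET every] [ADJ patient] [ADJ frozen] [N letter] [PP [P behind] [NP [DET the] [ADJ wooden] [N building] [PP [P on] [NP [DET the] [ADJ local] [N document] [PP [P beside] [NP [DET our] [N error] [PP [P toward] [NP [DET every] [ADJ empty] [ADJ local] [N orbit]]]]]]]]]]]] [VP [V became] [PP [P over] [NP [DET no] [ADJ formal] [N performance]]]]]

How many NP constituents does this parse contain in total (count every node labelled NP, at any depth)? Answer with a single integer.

7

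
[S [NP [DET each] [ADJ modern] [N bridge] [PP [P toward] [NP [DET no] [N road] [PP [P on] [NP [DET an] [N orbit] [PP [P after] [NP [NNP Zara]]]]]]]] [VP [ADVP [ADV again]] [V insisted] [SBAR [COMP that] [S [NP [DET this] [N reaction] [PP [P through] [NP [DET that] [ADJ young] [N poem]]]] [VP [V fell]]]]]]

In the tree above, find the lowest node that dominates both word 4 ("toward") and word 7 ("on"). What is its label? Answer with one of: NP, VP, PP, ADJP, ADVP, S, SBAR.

PP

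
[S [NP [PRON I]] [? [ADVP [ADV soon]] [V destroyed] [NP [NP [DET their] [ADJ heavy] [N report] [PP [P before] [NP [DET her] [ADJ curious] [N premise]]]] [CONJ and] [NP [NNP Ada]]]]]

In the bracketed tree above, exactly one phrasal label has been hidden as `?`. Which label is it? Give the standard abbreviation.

Looking at what the `?` directly dominates — ADVP, V 'destroyed', NP — this is a verb phrase (VP).

VP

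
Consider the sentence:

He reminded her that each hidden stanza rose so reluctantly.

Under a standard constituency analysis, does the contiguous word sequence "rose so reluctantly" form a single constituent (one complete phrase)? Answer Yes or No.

The sequence corresponds to a single VP node — the verb phrase "rose so reluctantly".

Yes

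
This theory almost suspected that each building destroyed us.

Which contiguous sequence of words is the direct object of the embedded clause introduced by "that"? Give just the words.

us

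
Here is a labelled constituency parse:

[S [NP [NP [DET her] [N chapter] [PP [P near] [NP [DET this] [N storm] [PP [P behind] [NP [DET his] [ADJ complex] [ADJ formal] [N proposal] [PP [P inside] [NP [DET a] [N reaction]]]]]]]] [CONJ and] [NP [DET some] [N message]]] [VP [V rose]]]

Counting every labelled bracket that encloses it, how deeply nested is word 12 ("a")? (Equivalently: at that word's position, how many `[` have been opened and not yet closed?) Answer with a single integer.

10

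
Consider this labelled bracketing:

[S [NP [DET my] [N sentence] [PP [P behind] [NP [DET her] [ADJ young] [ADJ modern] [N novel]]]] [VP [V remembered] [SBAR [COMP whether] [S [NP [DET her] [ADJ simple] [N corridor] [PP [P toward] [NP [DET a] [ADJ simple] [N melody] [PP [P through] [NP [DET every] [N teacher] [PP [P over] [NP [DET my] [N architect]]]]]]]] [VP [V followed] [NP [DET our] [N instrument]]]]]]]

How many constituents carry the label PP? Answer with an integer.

4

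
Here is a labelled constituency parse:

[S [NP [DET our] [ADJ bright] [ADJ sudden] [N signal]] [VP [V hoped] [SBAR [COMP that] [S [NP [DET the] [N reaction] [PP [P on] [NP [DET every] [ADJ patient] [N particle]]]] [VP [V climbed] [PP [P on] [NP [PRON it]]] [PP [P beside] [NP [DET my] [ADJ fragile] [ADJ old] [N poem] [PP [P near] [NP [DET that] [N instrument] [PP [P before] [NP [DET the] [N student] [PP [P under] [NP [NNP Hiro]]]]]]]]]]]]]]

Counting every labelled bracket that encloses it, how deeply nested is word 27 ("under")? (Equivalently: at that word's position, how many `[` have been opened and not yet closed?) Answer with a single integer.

Path from the root down to the word: S → VP → SBAR → S → VP → PP → NP → PP → NP → PP → NP → PP → P. That is 13 enclosing brackets.

13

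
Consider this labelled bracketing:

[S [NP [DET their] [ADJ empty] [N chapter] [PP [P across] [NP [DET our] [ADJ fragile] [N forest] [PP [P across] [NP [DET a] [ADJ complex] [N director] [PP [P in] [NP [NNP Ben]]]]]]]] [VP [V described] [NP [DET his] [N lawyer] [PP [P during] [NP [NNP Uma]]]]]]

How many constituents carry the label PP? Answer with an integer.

Listing each PP by its span: [PP across our fragile forest across a complex director in Ben]; [PP across a complex director in Ben]; [PP in Ben]; [PP during Uma] — that makes 4.

4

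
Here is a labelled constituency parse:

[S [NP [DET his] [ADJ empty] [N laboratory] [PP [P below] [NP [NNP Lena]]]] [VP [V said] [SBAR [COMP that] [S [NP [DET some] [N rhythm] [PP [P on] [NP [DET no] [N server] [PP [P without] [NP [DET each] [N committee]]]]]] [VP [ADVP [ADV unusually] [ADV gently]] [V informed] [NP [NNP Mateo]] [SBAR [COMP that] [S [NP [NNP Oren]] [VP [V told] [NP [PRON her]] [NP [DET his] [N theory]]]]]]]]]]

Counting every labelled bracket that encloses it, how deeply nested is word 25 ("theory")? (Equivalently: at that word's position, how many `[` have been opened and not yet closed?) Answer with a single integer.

Path from the root down to the word: S → VP → SBAR → S → VP → SBAR → S → VP → NP → N. That is 10 enclosing brackets.

10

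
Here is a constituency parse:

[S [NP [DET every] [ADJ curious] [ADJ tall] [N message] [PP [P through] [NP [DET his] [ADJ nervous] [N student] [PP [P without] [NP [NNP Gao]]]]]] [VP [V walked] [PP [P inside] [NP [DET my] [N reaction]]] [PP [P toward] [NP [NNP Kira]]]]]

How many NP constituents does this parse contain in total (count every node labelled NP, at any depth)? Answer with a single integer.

5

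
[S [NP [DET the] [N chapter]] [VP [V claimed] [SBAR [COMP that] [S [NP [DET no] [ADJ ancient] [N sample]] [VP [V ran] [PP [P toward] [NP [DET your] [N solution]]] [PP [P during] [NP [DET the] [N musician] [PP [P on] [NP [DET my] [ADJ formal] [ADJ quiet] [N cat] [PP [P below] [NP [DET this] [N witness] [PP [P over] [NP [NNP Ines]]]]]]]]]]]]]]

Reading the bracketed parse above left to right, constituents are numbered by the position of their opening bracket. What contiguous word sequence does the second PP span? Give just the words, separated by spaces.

during the musician on my formal quiet cat below this witness over Ines

In left-to-right order the PP constituents are "toward your solution"; "during the musician on my formal quiet cat below this witness over Ines"; "on my formal quiet cat below this witness over Ines"; "below this witness over Ines"; "over Ines". Number 2 is "during the musician on my formal quiet cat below this witness over Ines".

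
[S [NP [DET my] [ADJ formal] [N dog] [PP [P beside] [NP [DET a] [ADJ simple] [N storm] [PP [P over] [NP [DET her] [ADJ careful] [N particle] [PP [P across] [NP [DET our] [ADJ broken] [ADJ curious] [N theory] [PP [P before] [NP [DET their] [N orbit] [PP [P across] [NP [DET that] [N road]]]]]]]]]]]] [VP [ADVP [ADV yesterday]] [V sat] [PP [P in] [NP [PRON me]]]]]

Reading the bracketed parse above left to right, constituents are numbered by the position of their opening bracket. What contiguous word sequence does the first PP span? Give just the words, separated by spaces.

beside a simple storm over her careful particle across our broken curious theory before their orbit across that road

In left-to-right order the PP constituents are "beside a simple storm over her careful particle across our broken curious theory before their orbit across that road"; "over her careful particle across our broken curious theory before their orbit across that road"; "across our broken curious theory before their orbit across that road"; "before their orbit across that road"; "across that road"; "in me". Number 1 is "beside a simple storm over her careful particle across our broken curious theory before their orbit across that road".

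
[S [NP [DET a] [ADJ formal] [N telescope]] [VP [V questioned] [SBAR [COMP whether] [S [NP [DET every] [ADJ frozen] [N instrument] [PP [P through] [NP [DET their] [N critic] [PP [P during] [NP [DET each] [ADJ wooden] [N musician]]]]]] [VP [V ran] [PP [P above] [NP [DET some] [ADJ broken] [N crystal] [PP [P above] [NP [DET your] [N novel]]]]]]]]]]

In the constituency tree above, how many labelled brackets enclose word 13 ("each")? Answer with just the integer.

Path from the root down to the word: S → VP → SBAR → S → NP → PP → NP → PP → NP → DET. That is 10 enclosing brackets.

10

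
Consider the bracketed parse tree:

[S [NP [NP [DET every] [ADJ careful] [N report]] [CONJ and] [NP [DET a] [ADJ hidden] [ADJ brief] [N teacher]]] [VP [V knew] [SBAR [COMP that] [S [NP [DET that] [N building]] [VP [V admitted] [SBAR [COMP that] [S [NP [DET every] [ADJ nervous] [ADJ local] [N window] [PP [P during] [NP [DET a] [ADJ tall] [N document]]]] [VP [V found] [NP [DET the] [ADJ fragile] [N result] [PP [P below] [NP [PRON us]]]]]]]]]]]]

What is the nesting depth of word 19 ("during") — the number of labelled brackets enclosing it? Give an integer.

10

Counting open brackets not yet closed at "during": [S [VP [SBAR [S [VP [SBAR [S [NP [PP [P = 10.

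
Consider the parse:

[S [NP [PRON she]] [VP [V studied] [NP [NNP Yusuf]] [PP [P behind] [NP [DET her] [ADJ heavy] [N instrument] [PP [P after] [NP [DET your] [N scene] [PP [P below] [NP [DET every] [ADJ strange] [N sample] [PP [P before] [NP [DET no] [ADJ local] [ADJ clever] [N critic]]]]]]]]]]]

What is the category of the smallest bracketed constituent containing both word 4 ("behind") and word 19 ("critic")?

The smallest bracket enclosing both words is [PP behind her heavy instrument after your scene below every strange sample before no local clever critic], so the label is PP.

PP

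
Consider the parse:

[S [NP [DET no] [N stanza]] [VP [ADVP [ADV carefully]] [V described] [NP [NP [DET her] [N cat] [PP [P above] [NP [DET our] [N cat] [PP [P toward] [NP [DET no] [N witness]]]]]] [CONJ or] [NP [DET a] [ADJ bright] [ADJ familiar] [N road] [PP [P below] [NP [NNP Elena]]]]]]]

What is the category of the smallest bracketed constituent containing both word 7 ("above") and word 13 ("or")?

Both words fall inside [NP her cat above our cat toward no witness or a bright familiar road below Elena] (words 5–19), and no smaller constituent contains them both. Label: NP.

NP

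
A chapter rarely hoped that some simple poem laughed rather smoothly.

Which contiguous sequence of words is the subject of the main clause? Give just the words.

a chapter

In the main clause the verb is "hoped"; the NP preceding it, "a chapter", is the subject.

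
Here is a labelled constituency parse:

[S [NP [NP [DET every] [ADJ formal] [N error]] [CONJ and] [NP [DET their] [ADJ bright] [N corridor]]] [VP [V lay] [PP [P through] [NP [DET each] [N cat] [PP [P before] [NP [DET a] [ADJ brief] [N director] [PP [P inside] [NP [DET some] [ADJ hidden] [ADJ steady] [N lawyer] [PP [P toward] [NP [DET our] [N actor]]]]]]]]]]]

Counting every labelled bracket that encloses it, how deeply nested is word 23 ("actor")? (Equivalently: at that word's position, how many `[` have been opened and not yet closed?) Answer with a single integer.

Path from the root down to the word: S → VP → PP → NP → PP → NP → PP → NP → PP → NP → N. That is 11 enclosing brackets.

11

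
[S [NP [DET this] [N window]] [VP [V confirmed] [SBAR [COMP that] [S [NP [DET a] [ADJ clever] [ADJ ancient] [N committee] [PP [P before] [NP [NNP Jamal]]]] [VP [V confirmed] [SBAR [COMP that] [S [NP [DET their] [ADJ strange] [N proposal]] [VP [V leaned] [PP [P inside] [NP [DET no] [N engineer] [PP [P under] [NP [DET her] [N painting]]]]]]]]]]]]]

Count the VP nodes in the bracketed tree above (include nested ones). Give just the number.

3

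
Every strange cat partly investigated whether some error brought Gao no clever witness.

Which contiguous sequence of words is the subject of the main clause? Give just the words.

every strange cat

In the main clause the verb is "investigated"; the NP preceding it, "every strange cat", is the subject.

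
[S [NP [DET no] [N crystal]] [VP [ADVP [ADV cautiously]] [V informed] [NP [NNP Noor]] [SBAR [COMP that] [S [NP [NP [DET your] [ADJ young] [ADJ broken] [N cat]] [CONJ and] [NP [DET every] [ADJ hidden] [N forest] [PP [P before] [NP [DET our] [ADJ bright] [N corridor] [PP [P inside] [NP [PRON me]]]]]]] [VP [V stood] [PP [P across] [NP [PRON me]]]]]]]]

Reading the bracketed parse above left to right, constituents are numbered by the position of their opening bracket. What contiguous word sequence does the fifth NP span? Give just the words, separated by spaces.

every hidden forest before our bright corridor inside me

The NP opening brackets appear, in order, over: "no crystal"; "Noor"; "your young broken cat and every hidden forest before our bright corridor inside me"; "your young broken cat"; "every hidden forest before our bright corridor inside me"; "our bright corridor inside me"; "me"; "me". The fifth one spans "every hidden forest before our bright corridor inside me".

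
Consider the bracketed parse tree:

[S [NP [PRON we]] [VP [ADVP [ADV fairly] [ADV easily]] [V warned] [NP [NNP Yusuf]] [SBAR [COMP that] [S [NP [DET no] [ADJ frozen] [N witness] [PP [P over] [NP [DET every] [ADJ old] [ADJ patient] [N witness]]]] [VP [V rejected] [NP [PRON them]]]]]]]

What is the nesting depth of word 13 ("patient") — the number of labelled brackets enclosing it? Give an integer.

8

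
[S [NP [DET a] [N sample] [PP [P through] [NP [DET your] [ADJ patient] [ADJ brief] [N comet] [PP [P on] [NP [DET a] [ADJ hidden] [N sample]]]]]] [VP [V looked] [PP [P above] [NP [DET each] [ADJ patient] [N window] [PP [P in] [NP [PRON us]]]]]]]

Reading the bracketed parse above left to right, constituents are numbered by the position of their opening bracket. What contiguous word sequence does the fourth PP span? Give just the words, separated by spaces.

in us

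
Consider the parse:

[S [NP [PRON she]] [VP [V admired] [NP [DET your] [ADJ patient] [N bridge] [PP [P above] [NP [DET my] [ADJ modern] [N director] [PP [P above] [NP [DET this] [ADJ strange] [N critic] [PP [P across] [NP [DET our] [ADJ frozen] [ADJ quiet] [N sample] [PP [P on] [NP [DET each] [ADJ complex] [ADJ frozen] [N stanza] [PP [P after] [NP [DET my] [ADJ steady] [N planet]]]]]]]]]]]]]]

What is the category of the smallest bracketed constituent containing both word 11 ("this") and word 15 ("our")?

Both words fall inside [NP this strange critic across our frozen quiet sample on each complex frozen stanza after my steady planet] (words 11–27), and no smaller constituent contains them both. Label: NP.

NP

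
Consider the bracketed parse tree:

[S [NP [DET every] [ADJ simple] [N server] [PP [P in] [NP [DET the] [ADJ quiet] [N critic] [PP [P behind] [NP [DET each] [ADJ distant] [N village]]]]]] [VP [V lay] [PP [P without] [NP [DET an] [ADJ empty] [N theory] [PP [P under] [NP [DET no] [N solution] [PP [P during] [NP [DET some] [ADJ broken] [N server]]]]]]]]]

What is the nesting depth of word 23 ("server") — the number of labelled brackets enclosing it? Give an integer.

The word sits inside N, which is inside NP, inside PP, inside NP, inside PP, inside NP, inside PP, inside VP, inside S — 9 brackets in all.

9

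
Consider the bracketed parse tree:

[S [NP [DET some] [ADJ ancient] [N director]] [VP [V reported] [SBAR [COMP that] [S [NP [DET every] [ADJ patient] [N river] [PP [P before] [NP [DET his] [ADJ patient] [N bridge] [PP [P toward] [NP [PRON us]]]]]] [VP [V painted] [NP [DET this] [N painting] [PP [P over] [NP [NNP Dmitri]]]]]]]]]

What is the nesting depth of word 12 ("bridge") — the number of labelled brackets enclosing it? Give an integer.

Counting open brackets not yet closed at "bridge": [S [VP [SBAR [S [NP [PP [NP [N = 8.

8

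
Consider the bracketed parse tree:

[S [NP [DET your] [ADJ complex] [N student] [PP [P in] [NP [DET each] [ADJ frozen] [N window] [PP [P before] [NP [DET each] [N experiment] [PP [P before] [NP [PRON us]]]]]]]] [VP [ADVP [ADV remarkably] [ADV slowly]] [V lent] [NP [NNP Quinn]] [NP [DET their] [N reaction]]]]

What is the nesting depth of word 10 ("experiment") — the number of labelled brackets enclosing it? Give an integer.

7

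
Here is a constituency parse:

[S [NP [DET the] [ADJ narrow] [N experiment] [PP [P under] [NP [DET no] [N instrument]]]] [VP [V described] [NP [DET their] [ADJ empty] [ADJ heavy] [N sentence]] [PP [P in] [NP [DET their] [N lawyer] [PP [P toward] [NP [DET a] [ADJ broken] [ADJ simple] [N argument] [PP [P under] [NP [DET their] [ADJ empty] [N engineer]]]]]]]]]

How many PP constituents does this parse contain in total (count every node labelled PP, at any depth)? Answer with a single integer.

4

The PP constituents are: [PP under no instrument]; [PP in their lawyer toward a broken simple argument under their empty engineer]; [PP toward a broken simple argument under their empty engineer]; [PP under their empty engineer]. Total: 4.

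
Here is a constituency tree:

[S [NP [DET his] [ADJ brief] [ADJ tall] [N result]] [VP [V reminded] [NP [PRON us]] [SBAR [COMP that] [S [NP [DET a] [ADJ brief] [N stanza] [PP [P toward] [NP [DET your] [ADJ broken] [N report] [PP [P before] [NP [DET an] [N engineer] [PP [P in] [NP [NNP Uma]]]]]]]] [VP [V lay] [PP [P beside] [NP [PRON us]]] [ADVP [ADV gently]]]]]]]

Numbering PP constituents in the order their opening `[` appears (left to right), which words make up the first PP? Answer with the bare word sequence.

The PP opening brackets appear, in order, over: "toward your broken report before an engineer in Uma"; "before an engineer in Uma"; "in Uma"; "beside us". The first one spans "toward your broken report before an engineer in Uma".

toward your broken report before an engineer in Uma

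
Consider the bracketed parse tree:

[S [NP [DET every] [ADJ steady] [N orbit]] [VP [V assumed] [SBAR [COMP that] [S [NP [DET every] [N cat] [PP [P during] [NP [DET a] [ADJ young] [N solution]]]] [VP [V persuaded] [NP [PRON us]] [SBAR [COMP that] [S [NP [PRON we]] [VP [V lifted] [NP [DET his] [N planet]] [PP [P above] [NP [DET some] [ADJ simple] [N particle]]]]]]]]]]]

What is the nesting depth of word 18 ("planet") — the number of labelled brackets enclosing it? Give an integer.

10

Counting open brackets not yet closed at "planet": [S [VP [SBAR [S [VP [SBAR [S [VP [NP [N = 10.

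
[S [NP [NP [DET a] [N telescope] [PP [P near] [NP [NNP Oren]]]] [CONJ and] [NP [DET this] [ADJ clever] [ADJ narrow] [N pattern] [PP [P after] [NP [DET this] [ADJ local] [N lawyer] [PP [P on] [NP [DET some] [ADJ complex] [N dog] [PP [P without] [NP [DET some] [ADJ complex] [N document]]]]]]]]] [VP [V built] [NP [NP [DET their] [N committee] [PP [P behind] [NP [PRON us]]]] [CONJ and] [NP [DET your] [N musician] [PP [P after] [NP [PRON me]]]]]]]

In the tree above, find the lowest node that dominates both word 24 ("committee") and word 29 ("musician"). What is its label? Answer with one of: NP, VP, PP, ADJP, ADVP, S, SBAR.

Both words fall inside [NP their committee behind us and your musician after me] (words 23–31), and no smaller constituent contains them both. Label: NP.

NP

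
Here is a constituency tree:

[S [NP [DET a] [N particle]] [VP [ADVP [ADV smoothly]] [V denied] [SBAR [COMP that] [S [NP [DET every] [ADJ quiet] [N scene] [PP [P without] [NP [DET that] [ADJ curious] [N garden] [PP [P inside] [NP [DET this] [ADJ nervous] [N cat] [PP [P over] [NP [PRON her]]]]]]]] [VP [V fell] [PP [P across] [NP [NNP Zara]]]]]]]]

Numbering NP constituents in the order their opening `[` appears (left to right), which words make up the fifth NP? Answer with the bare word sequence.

Opening `[NP` markers occur at word positions 1, 6, 10, 14, 18, 21; the fifth of these opens the constituent [NP her].

her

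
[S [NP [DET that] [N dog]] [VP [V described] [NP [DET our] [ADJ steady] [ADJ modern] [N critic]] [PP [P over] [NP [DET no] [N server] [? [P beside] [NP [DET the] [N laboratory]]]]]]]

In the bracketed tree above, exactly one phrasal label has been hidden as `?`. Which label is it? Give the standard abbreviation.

PP

A constituent whose immediate children are P 'beside', NP is a prepositional phrase: PP.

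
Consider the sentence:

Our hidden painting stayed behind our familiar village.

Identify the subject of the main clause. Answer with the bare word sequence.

our hidden painting

"our hidden painting" is the NP that combines with the VP headed by "stayed" to form the main clause — the subject.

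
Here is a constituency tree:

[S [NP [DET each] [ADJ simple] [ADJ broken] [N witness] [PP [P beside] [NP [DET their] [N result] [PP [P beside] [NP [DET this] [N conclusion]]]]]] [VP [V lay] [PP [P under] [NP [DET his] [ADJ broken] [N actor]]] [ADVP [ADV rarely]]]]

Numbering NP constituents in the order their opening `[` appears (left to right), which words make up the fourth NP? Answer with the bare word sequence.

his broken actor

The NP opening brackets appear, in order, over: "each simple broken witness beside their result beside this conclusion"; "their result beside this conclusion"; "this conclusion"; "his broken actor". The fourth one spans "his broken actor".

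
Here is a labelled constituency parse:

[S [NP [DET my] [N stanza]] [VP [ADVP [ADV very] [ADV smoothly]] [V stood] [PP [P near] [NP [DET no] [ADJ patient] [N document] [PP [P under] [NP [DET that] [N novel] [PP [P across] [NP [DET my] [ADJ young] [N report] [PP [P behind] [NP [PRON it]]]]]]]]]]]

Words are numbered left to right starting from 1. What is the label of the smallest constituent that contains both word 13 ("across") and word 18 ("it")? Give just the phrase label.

Word 13 lies under S → VP → PP → NP → PP → NP → PP → P; word 18 lies under S → VP → PP → NP → PP → NP → PP → NP → PP → NP → PRON. The lowest shared node is the PP.

PP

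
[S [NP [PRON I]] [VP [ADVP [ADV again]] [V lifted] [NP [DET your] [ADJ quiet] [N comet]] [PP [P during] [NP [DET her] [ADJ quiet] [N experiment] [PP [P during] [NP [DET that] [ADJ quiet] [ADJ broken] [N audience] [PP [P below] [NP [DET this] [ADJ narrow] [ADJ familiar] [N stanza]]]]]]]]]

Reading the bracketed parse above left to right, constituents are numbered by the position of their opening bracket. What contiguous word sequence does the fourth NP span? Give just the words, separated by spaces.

that quiet broken audience below this narrow familiar stanza

In left-to-right order the NP constituents are "I"; "your quiet comet"; "her quiet experiment during that quiet broken audience below this narrow familiar stanza"; "that quiet broken audience below this narrow familiar stanza"; "this narrow familiar stanza". Number 4 is "that quiet broken audience below this narrow familiar stanza".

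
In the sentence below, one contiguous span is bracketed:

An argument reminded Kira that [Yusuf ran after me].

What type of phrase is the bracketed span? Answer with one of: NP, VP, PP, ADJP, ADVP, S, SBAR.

S

"ran" is the head of the bracketed span, so the span is a clause: S.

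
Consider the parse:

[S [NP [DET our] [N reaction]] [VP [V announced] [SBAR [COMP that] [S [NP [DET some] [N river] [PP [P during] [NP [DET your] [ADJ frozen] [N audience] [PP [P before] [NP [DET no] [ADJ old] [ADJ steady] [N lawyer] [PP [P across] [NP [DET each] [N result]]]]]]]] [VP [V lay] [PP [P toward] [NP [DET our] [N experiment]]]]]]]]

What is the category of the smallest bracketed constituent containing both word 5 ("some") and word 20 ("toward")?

The smallest bracket enclosing both words is [S some river during your frozen audience before no old steady lawyer across each result lay toward our experiment], so the label is S.

S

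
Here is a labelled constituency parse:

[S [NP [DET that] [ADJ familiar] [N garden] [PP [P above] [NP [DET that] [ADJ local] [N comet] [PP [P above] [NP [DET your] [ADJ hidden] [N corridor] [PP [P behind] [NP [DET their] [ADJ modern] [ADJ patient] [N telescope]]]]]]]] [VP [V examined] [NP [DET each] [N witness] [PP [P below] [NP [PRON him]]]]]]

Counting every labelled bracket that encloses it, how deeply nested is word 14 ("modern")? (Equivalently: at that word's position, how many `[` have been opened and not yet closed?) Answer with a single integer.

Path from the root down to the word: S → NP → PP → NP → PP → NP → PP → NP → ADJ. That is 9 enclosing brackets.

9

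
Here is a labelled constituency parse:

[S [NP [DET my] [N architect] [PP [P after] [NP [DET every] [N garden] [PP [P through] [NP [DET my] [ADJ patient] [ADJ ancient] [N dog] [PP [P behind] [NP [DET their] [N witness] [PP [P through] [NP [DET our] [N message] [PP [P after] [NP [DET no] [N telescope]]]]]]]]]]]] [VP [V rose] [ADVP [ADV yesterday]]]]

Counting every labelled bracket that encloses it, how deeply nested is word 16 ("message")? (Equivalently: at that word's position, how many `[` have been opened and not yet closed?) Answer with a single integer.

Path from the root down to the word: S → NP → PP → NP → PP → NP → PP → NP → PP → NP → N. That is 11 enclosing brackets.

11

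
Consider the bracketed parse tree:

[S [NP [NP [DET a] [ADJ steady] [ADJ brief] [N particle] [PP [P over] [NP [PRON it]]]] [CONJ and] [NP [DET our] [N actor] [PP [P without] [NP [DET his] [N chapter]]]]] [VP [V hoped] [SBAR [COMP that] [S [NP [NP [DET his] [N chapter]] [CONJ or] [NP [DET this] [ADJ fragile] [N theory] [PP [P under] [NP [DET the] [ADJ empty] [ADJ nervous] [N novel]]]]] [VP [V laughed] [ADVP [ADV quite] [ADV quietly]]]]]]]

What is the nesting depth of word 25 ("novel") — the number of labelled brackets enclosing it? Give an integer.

9

Counting open brackets not yet closed at "novel": [S [VP [SBAR [S [NP [NP [PP [NP [N = 9.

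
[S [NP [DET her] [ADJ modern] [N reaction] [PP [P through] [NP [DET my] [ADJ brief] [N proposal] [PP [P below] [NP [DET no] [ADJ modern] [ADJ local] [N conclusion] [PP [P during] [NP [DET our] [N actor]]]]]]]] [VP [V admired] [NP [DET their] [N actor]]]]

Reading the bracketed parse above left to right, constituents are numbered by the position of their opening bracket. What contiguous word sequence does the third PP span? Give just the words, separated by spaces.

during our actor

The PP opening brackets appear, in order, over: "through my brief proposal below no modern local conclusion during our actor"; "below no modern local conclusion during our actor"; "during our actor". The third one spans "during our actor".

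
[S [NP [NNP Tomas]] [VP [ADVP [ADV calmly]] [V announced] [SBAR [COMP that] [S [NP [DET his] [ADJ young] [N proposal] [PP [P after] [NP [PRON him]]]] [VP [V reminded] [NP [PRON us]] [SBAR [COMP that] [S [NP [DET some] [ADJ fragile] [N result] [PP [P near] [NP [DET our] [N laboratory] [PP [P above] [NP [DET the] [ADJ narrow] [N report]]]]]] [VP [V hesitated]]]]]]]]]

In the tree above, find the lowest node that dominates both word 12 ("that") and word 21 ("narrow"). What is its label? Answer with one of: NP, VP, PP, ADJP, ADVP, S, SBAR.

SBAR

Both words fall inside [SBAR that some fragile result near our laboratory above the narrow report hesitated] (words 12–23), and no smaller constituent contains them both. Label: SBAR.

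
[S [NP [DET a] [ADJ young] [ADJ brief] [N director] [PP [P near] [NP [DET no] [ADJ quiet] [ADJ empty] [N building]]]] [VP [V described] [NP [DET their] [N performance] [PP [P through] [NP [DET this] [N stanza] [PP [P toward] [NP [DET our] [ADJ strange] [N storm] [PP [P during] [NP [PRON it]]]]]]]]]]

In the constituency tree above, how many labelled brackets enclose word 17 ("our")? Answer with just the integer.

8

Path from the root down to the word: S → VP → NP → PP → NP → PP → NP → DET. That is 8 enclosing brackets.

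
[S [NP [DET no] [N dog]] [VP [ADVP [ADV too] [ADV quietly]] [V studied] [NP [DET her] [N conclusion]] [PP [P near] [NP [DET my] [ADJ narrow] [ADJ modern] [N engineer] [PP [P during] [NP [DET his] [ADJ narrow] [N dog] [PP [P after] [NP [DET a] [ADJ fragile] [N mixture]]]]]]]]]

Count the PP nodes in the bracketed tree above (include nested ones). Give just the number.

3

The PP constituents are: [PP near my narrow modern engineer during his narrow dog after a fragile mixture]; [PP during his narrow dog after a fragile mixture]; [PP after a fragile mixture]. Total: 3.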